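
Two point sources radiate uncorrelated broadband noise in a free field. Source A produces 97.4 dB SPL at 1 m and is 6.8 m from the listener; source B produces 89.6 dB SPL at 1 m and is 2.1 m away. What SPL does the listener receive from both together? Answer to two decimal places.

85.13 dB SPL

At the listener: L_A = 97.4 − 20·log₁₀(6.8) = 80.750 dB; L_B = 89.6 − 20·log₁₀(2.1) = 83.156 dB.
Combined: 10·log₁₀(10^(80.750/10)+10^(83.156/10)) = 85.13 dB SPL.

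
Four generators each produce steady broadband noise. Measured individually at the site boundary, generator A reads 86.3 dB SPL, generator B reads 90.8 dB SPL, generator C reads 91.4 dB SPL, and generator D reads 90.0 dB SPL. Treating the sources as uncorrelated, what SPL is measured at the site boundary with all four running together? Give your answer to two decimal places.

96.03 dB SPL

Add the sources as powers (linear), then convert back to dB:
L_total = 10·log₁₀(10^(86.3/10) + 10^(90.8/10) + 10^(91.4/10) + 10^(90.0/10)) = 10·log₁₀(4009000000) = 96.03 dB SPL.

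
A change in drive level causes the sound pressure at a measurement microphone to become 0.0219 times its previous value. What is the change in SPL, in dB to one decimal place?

-33.2 dB

Sound pressure is an amplitude quantity: ΔL = 20·log₁₀(p₂/p₁).
20·log₁₀(0.0219) = -33.2 dB.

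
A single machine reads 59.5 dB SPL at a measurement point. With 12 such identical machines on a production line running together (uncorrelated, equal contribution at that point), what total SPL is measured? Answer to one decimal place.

12 equal incoherent sources raise the level by 10·log₁₀(12) = 10.79 dB.
L_total = 59.5 + 10.79 = 70.3 dB SPL.

70.3 dB SPL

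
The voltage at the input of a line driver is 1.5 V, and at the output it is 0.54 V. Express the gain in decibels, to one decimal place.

For a voltage ratio, dB = 20·log₁₀(V₂/V₁).
20·log₁₀(0.54/1.5) = 20·log₁₀(0.3600) = -8.9 dB.

-8.9 dB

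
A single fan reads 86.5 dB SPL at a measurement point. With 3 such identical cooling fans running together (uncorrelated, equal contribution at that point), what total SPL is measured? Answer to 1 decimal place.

3 equal incoherent sources raise the level by 10·log₁₀(3) = 4.77 dB.
L_total = 86.5 + 4.77 = 91.3 dB SPL.

91.3 dB SPL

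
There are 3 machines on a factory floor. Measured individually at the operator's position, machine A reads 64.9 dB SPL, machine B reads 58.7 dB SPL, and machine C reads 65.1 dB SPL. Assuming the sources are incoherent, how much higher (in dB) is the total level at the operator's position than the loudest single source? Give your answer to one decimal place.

Add the sources as powers (linear), then convert back to dB:
L_total = 10·log₁₀(10^(64.9/10) + 10^(58.7/10) + 10^(65.1/10)) = 68.49 dB SPL.
Excess over the loudest (65.1 dB): 68.49 − 65.1 = 3.4 dB.

3.4 dB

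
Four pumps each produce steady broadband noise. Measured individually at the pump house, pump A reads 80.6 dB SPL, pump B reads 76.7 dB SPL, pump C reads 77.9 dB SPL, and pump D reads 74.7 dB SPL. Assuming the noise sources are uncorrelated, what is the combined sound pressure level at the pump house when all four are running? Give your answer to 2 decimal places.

84.03 dB SPL

Add the sources as powers (linear), then convert back to dB:
L_total = 10·log₁₀(10^(80.6/10) + 10^(76.7/10) + 10^(77.9/10) + 10^(74.7/10)) = 10·log₁₀(252800000) = 84.03 dB SPL.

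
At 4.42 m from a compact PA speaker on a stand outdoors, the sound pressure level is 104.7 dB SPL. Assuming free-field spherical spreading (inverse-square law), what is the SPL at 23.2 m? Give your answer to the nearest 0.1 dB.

Inverse-square spreading gives ΔL = −20·log₁₀(d₂/d₁).
ΔL = −20·log₁₀(23.2/4.42) = -14.40 dB, so L₂ = 104.7 + (-14.40) = 90.3 dB SPL.

90.3 dB SPL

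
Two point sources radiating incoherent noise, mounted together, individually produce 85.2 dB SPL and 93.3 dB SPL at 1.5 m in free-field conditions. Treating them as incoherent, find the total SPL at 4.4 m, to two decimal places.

Combined at 1.5 m: 10·log₁₀(10^(85.2/10)+10^(93.3/10)) = 93.925 dB SPL.
Then apply −20·log₁₀(4.4/1.5) = -9.347 dB → 84.58 dB SPL.

84.58 dB SPL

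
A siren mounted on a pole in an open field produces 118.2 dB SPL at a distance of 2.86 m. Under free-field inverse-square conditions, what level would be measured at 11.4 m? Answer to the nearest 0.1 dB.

For a point source in a free field, ΔL = −20·log₁₀(d₂/d₁).
ΔL = −20·log₁₀(11.4/2.86) = -12.01 dB, so L₂ = 118.2 + (-12.01) = 106.2 dB SPL.

106.2 dB SPL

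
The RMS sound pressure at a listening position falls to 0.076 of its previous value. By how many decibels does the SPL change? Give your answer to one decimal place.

Sound pressure is an amplitude quantity: ΔL = 20·log₁₀(p₂/p₁).
20·log₁₀(0.076) = -22.4 dB.

-22.4 dB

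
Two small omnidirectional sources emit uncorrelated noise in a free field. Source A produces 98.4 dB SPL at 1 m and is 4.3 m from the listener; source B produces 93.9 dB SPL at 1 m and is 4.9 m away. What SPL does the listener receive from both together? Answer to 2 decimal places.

86.78 dB SPL

At the listener: L_A = 98.4 − 20·log₁₀(4.3) = 85.731 dB; L_B = 93.9 − 20·log₁₀(4.9) = 80.096 dB.
Combined: 10·log₁₀(10^(85.731/10)+10^(80.096/10)) = 86.78 dB SPL.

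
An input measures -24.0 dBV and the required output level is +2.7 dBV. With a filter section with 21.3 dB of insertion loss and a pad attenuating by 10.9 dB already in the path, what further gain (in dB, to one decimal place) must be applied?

The required make-up gain is the shortfall in the dB sum.
G = +2.7 − (-24.0) + 21.3 + 10.9 = 58.9 dB.

58.9 dB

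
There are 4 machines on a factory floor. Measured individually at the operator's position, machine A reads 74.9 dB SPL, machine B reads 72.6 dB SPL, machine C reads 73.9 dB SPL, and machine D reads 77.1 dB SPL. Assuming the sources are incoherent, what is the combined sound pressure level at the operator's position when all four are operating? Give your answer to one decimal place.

Incoherent sources sum as intensities:
L_total = 10·log₁₀(10^(74.9/10) + 10^(72.6/10) + 10^(73.9/10) + 10^(77.1/10)) = 10·log₁₀(124900000) = 81.0 dB SPL.

81.0 dB SPL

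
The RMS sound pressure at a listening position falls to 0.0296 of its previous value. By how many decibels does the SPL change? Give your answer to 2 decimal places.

Sound pressure is an amplitude quantity: ΔL = 20·log₁₀(p₂/p₁).
20·log₁₀(0.0296) = -30.57 dB.

-30.57 dB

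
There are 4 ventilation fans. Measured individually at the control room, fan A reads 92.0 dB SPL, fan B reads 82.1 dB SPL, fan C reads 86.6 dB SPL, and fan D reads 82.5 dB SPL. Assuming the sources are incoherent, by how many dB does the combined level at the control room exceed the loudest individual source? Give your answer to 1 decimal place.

1.8 dB

Uncorrelated sources add in intensity (power), not in dB.
L_total = 10·log₁₀(10^(92.0/10) + 10^(82.1/10) + 10^(86.6/10) + 10^(82.5/10)) = 93.77 dB SPL.
Excess over the loudest (92.0 dB): 93.77 − 92.0 = 1.8 dB.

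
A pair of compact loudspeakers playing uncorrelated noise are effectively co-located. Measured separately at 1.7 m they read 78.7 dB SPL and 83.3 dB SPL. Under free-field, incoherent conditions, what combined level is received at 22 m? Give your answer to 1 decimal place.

62.4 dB SPL

Combined at 1.7 m: 10·log₁₀(10^(78.7/10)+10^(83.3/10)) = 84.59 dB SPL.
Then apply −20·log₁₀(22/1.7) = -22.24 dB → 62.4 dB SPL.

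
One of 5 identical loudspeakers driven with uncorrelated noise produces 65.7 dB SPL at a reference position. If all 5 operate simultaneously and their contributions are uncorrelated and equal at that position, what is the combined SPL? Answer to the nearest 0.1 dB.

72.7 dB SPL

5 equal incoherent sources raise the level by 10·log₁₀(5) = 6.99 dB.
L_total = 65.7 + 6.99 = 72.7 dB SPL.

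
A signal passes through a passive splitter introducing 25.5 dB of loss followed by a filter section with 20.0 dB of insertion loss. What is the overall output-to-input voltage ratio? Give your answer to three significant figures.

0.00531

Net gain = (−25.5) + (−20.0) = -45.5 dB.
Voltage ratio = 10^(-45.5/20) = 0.00531.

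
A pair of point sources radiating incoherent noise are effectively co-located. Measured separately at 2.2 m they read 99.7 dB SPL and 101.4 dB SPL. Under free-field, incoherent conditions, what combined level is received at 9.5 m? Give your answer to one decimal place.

Combined at 2.2 m: 10·log₁₀(10^(99.7/10)+10^(101.4/10)) = 103.64 dB SPL.
Then apply −20·log₁₀(9.5/2.2) = -12.71 dB → 90.9 dB SPL.

90.9 dB SPL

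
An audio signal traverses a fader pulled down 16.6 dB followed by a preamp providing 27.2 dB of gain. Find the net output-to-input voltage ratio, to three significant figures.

3.39

Net gain = (−16.6) + 27.2 = 10.6 dB.
Voltage ratio = 10^(10.6/20) = 3.39.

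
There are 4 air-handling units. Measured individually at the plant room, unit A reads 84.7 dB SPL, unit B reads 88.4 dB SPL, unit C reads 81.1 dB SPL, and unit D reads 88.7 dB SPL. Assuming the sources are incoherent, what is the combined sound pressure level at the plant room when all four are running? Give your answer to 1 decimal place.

Add the sources as powers (linear), then convert back to dB:
L_total = 10·log₁₀(10^(84.7/10) + 10^(88.4/10) + 10^(81.1/10) + 10^(88.7/10)) = 10·log₁₀(1857000000) = 92.7 dB SPL.

92.7 dB SPL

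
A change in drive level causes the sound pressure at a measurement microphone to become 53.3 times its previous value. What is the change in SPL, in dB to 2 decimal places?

34.53 dB

Sound pressure is an amplitude quantity: ΔL = 20·log₁₀(p₂/p₁).
20·log₁₀(53.3) = 34.53 dB.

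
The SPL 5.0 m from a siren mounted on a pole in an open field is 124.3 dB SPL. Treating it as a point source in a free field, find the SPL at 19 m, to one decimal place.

112.7 dB SPL

Inverse-square spreading gives ΔL = −20·log₁₀(d₂/d₁).
ΔL = −20·log₁₀(19/5.0) = -11.60 dB, so L₂ = 124.3 + (-11.60) = 112.7 dB SPL.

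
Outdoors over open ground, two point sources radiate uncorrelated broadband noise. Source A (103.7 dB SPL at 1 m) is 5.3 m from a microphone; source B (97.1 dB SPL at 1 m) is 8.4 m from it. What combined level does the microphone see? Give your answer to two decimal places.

89.58 dB SPL

At the listener: L_A = 103.7 − 20·log₁₀(5.3) = 89.214 dB; L_B = 97.1 − 20·log₁₀(8.4) = 78.614 dB.
Combined: 10·log₁₀(10^(89.214/10)+10^(78.614/10)) = 89.58 dB SPL.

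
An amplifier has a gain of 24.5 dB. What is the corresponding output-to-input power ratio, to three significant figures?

Power ratio = 10^(dB/10).
10^(24.5/10) = 10^(2.450) = 282.

282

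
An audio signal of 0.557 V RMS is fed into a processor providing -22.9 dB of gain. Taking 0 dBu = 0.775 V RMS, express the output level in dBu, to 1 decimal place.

-25.8 dBu

Input level: 20·log₁₀(0.557/0.775) = -2.87 dBu.
Output: -2.87 − 22.9 = -25.8 dBu.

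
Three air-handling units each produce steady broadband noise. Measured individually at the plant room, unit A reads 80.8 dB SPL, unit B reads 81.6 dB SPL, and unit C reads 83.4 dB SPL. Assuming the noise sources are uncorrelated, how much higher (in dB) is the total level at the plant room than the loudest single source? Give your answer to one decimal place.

Uncorrelated sources add in intensity (power), not in dB.
L_total = 10·log₁₀(10^(80.8/10) + 10^(81.6/10) + 10^(83.4/10)) = 86.84 dB SPL.
Excess over the loudest (83.4 dB): 86.84 − 83.4 = 3.4 dB.

3.4 dB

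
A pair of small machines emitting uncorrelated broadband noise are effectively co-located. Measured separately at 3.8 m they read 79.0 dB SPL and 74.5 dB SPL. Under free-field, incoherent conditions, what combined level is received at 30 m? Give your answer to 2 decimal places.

62.37 dB SPL

Combined at 3.8 m: 10·log₁₀(10^(79.0/10)+10^(74.5/10)) = 80.319 dB SPL.
Then apply −20·log₁₀(30/3.8) = -17.947 dB → 62.37 dB SPL.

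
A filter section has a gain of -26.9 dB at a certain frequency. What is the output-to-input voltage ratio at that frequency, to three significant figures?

Voltage ratio = 10^(dB/20).
10^(-26.9/20) = 10^(-1.345) = 0.0452.

0.0452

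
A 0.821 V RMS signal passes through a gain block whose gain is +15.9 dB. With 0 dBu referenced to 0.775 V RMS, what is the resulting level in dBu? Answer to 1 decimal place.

Input level: 20·log₁₀(0.821/0.775) = 0.50 dBu.
Output: 0.50 + 15.9 = +16.4 dBu.

+16.4 dBu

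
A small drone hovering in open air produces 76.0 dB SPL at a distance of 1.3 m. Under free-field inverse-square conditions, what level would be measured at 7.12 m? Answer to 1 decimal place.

Inverse-square spreading gives ΔL = −20·log₁₀(d₂/d₁).
ΔL = −20·log₁₀(7.12/1.3) = -14.77 dB, so L₂ = 76.0 + (-14.77) = 61.2 dB SPL.

61.2 dB SPL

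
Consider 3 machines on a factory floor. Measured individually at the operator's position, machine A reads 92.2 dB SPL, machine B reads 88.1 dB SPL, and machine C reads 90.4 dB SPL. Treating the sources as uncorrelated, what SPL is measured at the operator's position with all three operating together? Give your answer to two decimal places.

95.32 dB SPL

Uncorrelated sources add in intensity (power), not in dB.
L_total = 10·log₁₀(10^(92.2/10) + 10^(88.1/10) + 10^(90.4/10)) = 10·log₁₀(3402000000) = 95.32 dB SPL.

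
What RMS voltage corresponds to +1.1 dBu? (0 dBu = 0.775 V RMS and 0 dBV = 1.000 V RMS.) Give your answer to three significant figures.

V = 0.775 V × 10^(+1.1/20).
= 0.775 × 1.135 = 0.880 V.

0.880 V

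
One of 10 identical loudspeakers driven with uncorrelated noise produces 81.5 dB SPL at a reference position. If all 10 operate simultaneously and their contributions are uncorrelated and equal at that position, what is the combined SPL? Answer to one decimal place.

91.5 dB SPL

10 equal incoherent sources raise the level by 10·log₁₀(10) = 10.00 dB.
L_total = 81.5 + 10.00 = 91.5 dB SPL.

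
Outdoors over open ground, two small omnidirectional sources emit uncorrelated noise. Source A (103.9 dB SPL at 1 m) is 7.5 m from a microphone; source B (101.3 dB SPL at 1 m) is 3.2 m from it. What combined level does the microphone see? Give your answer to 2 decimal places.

At the listener: L_A = 103.9 − 20·log₁₀(7.5) = 86.399 dB; L_B = 101.3 − 20·log₁₀(3.2) = 91.197 dB.
Combined: 10·log₁₀(10^(86.399/10)+10^(91.197/10)) = 92.44 dB SPL.

92.44 dB SPL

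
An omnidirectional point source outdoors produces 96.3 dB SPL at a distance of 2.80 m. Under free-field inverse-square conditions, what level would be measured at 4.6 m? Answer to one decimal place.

Inverse-square spreading gives ΔL = −20·log₁₀(d₂/d₁).
ΔL = −20·log₁₀(4.6/2.80) = -4.31 dB, so L₂ = 96.3 + (-4.31) = 92.0 dB SPL.

92.0 dB SPL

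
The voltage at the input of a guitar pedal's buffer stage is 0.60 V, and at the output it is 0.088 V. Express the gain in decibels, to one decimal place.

Voltage ratio → dB uses the 20·log₁₀ form:
20·log₁₀(0.088/0.60) = 20·log₁₀(0.1467) = -16.7 dB.

-16.7 dB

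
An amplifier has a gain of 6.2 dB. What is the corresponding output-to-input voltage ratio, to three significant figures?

Voltage ratio = 10^(dB/20).
10^(6.2/20) = 10^(0.3100) = 2.04.

2.04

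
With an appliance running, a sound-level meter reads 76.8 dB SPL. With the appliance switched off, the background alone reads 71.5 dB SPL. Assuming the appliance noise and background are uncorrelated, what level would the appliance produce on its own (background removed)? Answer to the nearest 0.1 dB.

75.3 dB SPL

Remove the background by subtracting linear intensities:
L_src = 10·log₁₀(10^(76.8/10) − 10^(71.5/10)) = 10·log₁₀(33740000) = 75.3 dB SPL.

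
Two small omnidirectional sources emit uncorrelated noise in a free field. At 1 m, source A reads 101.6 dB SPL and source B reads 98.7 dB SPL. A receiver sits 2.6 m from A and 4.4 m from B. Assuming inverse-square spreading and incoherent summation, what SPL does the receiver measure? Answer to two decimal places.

At the listener: L_A = 101.6 − 20·log₁₀(2.6) = 93.301 dB; L_B = 98.7 − 20·log₁₀(4.4) = 85.831 dB.
Combined: 10·log₁₀(10^(93.301/10)+10^(85.831/10)) = 94.02 dB SPL.

94.02 dB SPL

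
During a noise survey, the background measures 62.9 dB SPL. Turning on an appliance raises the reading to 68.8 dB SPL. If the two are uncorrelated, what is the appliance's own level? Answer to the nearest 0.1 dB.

Remove the background by subtracting linear intensities:
L_src = 10·log₁₀(10^(68.8/10) − 10^(62.9/10)) = 10·log₁₀(5636000) = 67.5 dB SPL.

67.5 dB SPL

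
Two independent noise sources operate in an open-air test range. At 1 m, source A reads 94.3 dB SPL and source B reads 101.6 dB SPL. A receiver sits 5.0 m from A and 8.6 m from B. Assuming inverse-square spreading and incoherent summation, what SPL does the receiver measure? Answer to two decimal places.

84.82 dB SPL

At the listener: L_A = 94.3 − 20·log₁₀(5.0) = 80.321 dB; L_B = 101.6 − 20·log₁₀(8.6) = 82.910 dB.
Combined: 10·log₁₀(10^(80.321/10)+10^(82.910/10)) = 84.82 dB SPL.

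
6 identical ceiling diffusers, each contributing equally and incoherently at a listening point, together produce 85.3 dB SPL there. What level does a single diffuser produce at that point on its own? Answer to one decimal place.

77.5 dB SPL

6 equal incoherent sources add 10·log₁₀(6) = 7.78 dB over one source.
L_one = 85.3 − 7.78 = 77.5 dB SPL.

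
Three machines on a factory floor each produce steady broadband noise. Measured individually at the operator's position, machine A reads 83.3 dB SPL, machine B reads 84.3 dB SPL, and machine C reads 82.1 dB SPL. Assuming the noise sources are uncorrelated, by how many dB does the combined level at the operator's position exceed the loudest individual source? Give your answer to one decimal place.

3.8 dB

Incoherent sources sum as intensities:
L_total = 10·log₁₀(10^(83.3/10) + 10^(84.3/10) + 10^(82.1/10)) = 88.10 dB SPL.
Excess over the loudest (84.3 dB): 88.10 − 84.3 = 3.8 dB.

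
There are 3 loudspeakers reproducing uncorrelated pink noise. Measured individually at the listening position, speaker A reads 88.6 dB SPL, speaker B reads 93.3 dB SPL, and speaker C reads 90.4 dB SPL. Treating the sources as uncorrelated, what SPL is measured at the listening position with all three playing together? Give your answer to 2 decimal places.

95.98 dB SPL

Add the sources as powers (linear), then convert back to dB:
L_total = 10·log₁₀(10^(88.6/10) + 10^(93.3/10) + 10^(90.4/10)) = 10·log₁₀(3959000000) = 95.98 dB SPL.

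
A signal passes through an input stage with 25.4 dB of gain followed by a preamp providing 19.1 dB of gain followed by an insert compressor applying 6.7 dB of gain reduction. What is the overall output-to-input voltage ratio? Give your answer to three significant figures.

Net gain = 25.4 + 19.1 + (−6.7) = 37.8 dB.
Voltage ratio = 10^(37.8/20) = 77.6.

77.6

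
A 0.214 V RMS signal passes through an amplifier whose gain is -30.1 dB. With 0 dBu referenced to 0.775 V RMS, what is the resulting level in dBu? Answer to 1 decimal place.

Input level: 20·log₁₀(0.214/0.775) = -11.18 dBu.
Output: -11.18 − 30.1 = -41.3 dBu.

-41.3 dBu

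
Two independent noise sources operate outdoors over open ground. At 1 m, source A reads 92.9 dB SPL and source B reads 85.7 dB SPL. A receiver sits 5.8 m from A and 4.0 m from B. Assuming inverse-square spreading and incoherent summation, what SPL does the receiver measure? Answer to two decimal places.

At the listener: L_A = 92.9 − 20·log₁₀(5.8) = 77.631 dB; L_B = 85.7 − 20·log₁₀(4.0) = 73.659 dB.
Combined: 10·log₁₀(10^(77.631/10)+10^(73.659/10)) = 79.09 dB SPL.

79.09 dB SPL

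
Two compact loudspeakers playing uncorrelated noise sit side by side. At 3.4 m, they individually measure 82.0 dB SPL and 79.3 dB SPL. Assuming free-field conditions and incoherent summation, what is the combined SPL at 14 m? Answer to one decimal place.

Combined at 3.4 m: 10·log₁₀(10^(82.0/10)+10^(79.3/10)) = 83.87 dB SPL.
Then apply −20·log₁₀(14/3.4) = -12.29 dB → 71.6 dB SPL.

71.6 dB SPL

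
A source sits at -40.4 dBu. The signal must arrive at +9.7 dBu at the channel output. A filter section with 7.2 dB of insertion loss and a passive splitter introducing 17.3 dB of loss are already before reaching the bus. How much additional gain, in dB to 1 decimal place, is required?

The required make-up gain is the shortfall in the dB sum.
G = +9.7 − (-40.4) + 7.2 + 17.3 = 74.6 dB.

74.6 dB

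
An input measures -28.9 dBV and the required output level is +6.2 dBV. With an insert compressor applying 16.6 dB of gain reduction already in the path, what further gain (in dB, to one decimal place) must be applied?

51.7 dB

The required make-up gain is the shortfall in the dB sum.
G = +6.2 − (-28.9) + 16.6 = 51.7 dB.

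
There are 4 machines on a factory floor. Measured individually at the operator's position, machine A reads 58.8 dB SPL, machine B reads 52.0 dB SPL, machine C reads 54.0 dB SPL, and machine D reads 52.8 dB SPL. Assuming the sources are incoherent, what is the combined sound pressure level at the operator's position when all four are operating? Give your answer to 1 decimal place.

61.3 dB SPL

Incoherent sources sum as intensities:
L_total = 10·log₁₀(10^(58.8/10) + 10^(52.0/10) + 10^(54.0/10) + 10^(52.8/10)) = 10·log₁₀(1359000) = 61.3 dB SPL.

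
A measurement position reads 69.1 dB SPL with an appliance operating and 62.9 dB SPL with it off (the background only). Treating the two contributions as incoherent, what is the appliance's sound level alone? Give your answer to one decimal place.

Background correction is a power subtraction:
L_src = 10·log₁₀(10^(69.1/10) − 10^(62.9/10)) = 10·log₁₀(6178000) = 67.9 dB SPL.

67.9 dB SPL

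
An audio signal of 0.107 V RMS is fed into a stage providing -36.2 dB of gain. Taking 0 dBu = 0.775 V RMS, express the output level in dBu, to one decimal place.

Input level: 20·log₁₀(0.107/0.775) = -17.20 dBu.
Output: -17.20 − 36.2 = -53.4 dBu.

-53.4 dBu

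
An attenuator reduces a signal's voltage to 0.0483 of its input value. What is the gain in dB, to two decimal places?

Voltage ratio → dB uses the 20·log₁₀ form:
20·log₁₀(0.0483) = -26.32 dB.

-26.32 dB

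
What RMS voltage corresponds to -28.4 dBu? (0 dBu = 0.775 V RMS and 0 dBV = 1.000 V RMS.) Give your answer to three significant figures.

0.0295 V

V = 0.775 V × 10^(-28.4/20).
= 0.775 × 0.03802 = 0.0295 V.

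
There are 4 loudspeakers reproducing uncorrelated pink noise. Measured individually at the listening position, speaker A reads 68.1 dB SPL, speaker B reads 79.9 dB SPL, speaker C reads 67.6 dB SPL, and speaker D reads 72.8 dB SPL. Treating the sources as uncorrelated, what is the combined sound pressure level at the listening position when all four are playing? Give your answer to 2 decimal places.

81.11 dB SPL

Add the sources as powers (linear), then convert back to dB:
L_total = 10·log₁₀(10^(68.1/10) + 10^(79.9/10) + 10^(67.6/10) + 10^(72.8/10)) = 10·log₁₀(129000000) = 81.11 dB SPL.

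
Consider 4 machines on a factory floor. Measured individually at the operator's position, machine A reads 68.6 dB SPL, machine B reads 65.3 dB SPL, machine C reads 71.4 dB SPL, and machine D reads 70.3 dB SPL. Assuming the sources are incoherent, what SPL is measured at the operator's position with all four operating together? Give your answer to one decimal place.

75.5 dB SPL

Uncorrelated sources add in intensity (power), not in dB.
L_total = 10·log₁₀(10^(68.6/10) + 10^(65.3/10) + 10^(71.4/10) + 10^(70.3/10)) = 10·log₁₀(35150000) = 75.5 dB SPL.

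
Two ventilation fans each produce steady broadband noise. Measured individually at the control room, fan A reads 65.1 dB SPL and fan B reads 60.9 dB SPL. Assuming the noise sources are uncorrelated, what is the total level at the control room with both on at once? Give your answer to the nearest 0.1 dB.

66.5 dB SPL

Add the sources as powers (linear), then convert back to dB:
L_total = 10·log₁₀(10^(65.1/10) + 10^(60.9/10)) = 10·log₁₀(4466000) = 66.5 dB SPL.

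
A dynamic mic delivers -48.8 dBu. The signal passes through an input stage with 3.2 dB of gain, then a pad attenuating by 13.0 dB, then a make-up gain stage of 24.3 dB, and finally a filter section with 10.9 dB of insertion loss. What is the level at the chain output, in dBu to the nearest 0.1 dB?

-45.2 dBu

Gain stages sum in dB:
-48.8 + 3.2 − 13.0 + 24.3 − 10.9 = -45.2 dBu.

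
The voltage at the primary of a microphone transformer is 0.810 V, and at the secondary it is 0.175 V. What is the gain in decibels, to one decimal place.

-13.3 dB

Voltage is an amplitude quantity, so gain = 20·log₁₀(V_out/V_in).
20·log₁₀(0.175/0.810) = 20·log₁₀(0.2160) = -13.3 dB.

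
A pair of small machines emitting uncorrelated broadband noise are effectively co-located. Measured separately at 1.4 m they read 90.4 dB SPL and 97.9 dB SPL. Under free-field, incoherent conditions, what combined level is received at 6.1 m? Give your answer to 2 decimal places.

Combined at 1.4 m: 10·log₁₀(10^(90.4/10)+10^(97.9/10)) = 98.611 dB SPL.
Then apply −20·log₁₀(6.1/1.4) = -12.784 dB → 85.83 dB SPL.

85.83 dB SPL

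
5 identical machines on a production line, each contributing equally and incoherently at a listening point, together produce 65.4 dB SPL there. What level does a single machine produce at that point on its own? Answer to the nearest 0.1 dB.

5 equal incoherent sources add 10·log₁₀(5) = 6.99 dB over one source.
L_one = 65.4 − 6.99 = 58.4 dB SPL.

58.4 dB SPL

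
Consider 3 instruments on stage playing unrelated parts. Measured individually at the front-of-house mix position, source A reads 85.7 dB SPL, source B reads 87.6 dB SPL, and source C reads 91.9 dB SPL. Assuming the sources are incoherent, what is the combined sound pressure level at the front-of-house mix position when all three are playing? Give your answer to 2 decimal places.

Incoherent sources sum as intensities:
L_total = 10·log₁₀(10^(85.7/10) + 10^(87.6/10) + 10^(91.9/10)) = 10·log₁₀(2496000000) = 93.97 dB SPL.

93.97 dB SPL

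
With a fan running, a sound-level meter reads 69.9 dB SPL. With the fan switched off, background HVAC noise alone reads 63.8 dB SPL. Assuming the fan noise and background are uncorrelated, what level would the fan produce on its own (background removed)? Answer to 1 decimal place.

68.7 dB SPL

Background correction is a power subtraction:
L_src = 10·log₁₀(10^(69.9/10) − 10^(63.8/10)) = 10·log₁₀(7374000) = 68.7 dB SPL.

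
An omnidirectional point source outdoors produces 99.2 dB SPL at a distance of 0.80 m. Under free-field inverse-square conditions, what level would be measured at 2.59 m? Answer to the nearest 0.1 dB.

89.0 dB SPL

Inverse-square spreading gives ΔL = −20·log₁₀(d₂/d₁).
ΔL = −20·log₁₀(2.59/0.80) = -10.20 dB, so L₂ = 99.2 + (-10.20) = 89.0 dB SPL.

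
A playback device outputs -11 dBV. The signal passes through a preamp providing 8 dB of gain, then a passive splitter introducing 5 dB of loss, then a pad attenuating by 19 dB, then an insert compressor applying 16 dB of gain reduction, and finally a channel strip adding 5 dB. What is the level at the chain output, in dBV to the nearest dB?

Gain stages sum in dB:
-11 + 8 − 5 − 19 − 16 + 5 = -38 dBV.

-38 dBV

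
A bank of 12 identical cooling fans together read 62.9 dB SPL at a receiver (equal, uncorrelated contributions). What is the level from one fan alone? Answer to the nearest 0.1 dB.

12 equal incoherent sources add 10·log₁₀(12) = 10.79 dB over one source.
L_one = 62.9 − 10.79 = 52.1 dB SPL.

52.1 dB SPL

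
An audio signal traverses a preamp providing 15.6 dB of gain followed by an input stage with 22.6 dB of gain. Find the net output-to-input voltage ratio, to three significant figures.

Net gain = 15.6 + 22.6 = 38.2 dB.
Voltage ratio = 10^(38.2/20) = 81.3.

81.3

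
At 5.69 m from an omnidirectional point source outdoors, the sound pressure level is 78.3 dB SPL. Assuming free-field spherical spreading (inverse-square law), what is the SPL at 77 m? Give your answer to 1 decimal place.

55.7 dB SPL

For a point source in a free field, ΔL = −20·log₁₀(d₂/d₁).
ΔL = −20·log₁₀(77/5.69) = -22.63 dB, so L₂ = 78.3 + (-22.63) = 55.7 dB SPL.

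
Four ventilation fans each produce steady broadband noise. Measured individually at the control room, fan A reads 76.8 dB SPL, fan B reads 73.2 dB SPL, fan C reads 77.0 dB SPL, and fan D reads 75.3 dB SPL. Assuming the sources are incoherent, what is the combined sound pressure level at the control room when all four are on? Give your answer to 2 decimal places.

81.84 dB SPL

Uncorrelated sources add in intensity (power), not in dB.
L_total = 10·log₁₀(10^(76.8/10) + 10^(73.2/10) + 10^(77.0/10) + 10^(75.3/10)) = 10·log₁₀(152800000) = 81.84 dB SPL.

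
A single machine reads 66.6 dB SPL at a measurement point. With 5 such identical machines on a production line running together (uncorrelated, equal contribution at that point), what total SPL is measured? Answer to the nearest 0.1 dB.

73.6 dB SPL

5 equal incoherent sources raise the level by 10·log₁₀(5) = 6.99 dB.
L_total = 66.6 + 6.99 = 73.6 dB SPL.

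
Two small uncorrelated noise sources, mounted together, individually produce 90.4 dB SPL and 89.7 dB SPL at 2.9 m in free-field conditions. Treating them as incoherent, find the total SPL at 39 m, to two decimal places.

Combined at 2.9 m: 10·log₁₀(10^(90.4/10)+10^(89.7/10)) = 93.074 dB SPL.
Then apply −20·log₁₀(39/2.9) = -22.573 dB → 70.50 dB SPL.

70.50 dB SPL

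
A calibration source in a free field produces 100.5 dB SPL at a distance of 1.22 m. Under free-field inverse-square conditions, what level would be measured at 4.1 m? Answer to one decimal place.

90.0 dB SPL

Inverse-square spreading gives ΔL = −20·log₁₀(d₂/d₁).
ΔL = −20·log₁₀(4.1/1.22) = -10.53 dB, so L₂ = 100.5 + (-10.53) = 90.0 dB SPL.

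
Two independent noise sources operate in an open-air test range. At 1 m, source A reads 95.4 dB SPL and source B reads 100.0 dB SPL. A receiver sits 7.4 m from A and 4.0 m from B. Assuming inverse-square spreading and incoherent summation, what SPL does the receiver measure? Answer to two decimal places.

At the listener: L_A = 95.4 − 20·log₁₀(7.4) = 78.015 dB; L_B = 100.0 − 20·log₁₀(4.0) = 87.959 dB.
Combined: 10·log₁₀(10^(78.015/10)+10^(87.959/10)) = 88.38 dB SPL.

88.38 dB SPL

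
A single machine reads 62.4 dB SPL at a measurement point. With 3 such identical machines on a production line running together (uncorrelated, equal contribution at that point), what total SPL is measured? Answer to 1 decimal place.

67.2 dB SPL

3 equal incoherent sources raise the level by 10·log₁₀(3) = 4.77 dB.
L_total = 62.4 + 4.77 = 67.2 dB SPL.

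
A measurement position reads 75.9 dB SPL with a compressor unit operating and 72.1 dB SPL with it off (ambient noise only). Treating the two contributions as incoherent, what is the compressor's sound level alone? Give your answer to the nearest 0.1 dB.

73.6 dB SPL

Subtract intensities: L_src = 10·log₁₀(10^(L_total/10) − 10^(L_bg/10)).
L_src = 10·log₁₀(10^(75.9/10) − 10^(72.1/10)) = 10·log₁₀(22690000) = 73.6 dB SPL.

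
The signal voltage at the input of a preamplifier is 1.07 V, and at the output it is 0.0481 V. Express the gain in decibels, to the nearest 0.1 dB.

For a voltage ratio, dB = 20·log₁₀(V₂/V₁).
20·log₁₀(0.0481/1.07) = 20·log₁₀(0.04495) = -26.9 dB.

-26.9 dB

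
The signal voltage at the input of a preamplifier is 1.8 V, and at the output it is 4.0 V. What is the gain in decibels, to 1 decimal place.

6.9 dB

For a voltage ratio, dB = 20·log₁₀(V₂/V₁).
20·log₁₀(4.0/1.8) = 20·log₁₀(2.222) = 6.9 dB.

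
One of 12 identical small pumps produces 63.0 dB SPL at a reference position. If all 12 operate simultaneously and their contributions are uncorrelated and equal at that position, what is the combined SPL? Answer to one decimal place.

73.8 dB SPL

12 equal incoherent sources raise the level by 10·log₁₀(12) = 10.79 dB.
L_total = 63.0 + 10.79 = 73.8 dB SPL.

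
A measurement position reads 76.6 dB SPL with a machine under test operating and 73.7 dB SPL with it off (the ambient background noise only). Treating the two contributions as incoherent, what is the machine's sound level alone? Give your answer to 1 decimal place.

Remove the background by subtracting linear intensities:
L_src = 10·log₁₀(10^(76.6/10) − 10^(73.7/10)) = 10·log₁₀(22270000) = 73.5 dB SPL.

73.5 dB SPL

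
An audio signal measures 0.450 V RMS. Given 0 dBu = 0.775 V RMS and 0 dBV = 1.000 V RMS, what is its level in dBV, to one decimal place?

dBV = 20·log₁₀(V / 1.000 V).
20·log₁₀(0.450/1.000) = -6.9 dBV.

-6.9 dBV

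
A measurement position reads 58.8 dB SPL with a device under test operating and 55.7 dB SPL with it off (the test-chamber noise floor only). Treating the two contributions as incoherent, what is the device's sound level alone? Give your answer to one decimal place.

Remove the background by subtracting linear intensities:
L_src = 10·log₁₀(10^(58.8/10) − 10^(55.7/10)) = 10·log₁₀(387000) = 55.9 dB SPL.

55.9 dB SPL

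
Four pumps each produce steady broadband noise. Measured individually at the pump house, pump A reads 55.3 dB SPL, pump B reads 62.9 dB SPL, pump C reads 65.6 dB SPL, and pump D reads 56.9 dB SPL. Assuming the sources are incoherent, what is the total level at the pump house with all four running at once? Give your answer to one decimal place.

68.1 dB SPL

Add the sources as powers (linear), then convert back to dB:
L_total = 10·log₁₀(10^(55.3/10) + 10^(62.9/10) + 10^(65.6/10) + 10^(56.9/10)) = 10·log₁₀(6409000) = 68.1 dB SPL.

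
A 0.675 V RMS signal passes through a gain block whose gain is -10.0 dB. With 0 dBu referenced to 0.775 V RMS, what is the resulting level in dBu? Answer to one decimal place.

-11.2 dBu

Input level: 20·log₁₀(0.675/0.775) = -1.20 dBu.
Output: -1.20 − 10.0 = -11.2 dBu.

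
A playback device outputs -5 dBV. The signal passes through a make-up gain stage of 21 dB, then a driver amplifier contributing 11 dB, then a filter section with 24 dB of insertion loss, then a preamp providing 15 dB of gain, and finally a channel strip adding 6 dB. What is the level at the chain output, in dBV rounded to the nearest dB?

Gain stages sum in dB:
-5 + 21 + 11 − 24 + 15 + 6 = +24 dBV.

+24 dBV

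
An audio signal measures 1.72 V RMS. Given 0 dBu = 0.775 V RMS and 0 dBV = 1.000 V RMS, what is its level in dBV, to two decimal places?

dBV = 20·log₁₀(V / 1.000 V).
20·log₁₀(1.72/1.000) = +4.71 dBV.

+4.71 dBV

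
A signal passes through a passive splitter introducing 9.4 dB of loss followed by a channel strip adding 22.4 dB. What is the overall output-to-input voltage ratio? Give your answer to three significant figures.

Net gain = (−9.4) + 22.4 = 13.0 dB.
Voltage ratio = 10^(13.0/20) = 4.47.

4.47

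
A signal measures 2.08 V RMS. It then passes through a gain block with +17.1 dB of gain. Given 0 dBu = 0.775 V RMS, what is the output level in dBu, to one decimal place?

+25.7 dBu

Input level: 20·log₁₀(2.08/0.775) = 8.58 dBu.
Output: 8.58 + 17.1 = +25.7 dBu.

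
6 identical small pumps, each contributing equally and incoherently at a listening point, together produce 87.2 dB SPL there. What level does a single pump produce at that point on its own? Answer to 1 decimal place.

6 equal incoherent sources add 10·log₁₀(6) = 7.78 dB over one source.
L_one = 87.2 − 7.78 = 79.4 dB SPL.

79.4 dB SPL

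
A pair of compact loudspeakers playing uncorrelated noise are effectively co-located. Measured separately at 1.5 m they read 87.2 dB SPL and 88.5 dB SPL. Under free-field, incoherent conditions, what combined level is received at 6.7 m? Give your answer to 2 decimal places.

77.91 dB SPL

Combined at 1.5 m: 10·log₁₀(10^(87.2/10)+10^(88.5/10)) = 90.909 dB SPL.
Then apply −20·log₁₀(6.7/1.5) = -13.000 dB → 77.91 dB SPL.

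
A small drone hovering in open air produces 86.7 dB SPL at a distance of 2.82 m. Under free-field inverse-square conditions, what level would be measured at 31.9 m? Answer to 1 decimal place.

Free-field point source: level drops by 20·log₁₀ of the distance ratio.
ΔL = −20·log₁₀(31.9/2.82) = -21.07 dB, so L₂ = 86.7 + (-21.07) = 65.6 dB SPL.

65.6 dB SPL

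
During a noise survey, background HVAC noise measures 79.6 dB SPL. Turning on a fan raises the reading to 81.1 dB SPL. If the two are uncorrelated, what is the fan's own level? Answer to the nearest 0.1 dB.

Background correction is a power subtraction:
L_src = 10·log₁₀(10^(81.1/10) − 10^(79.6/10)) = 10·log₁₀(37620000) = 75.8 dB SPL.

75.8 dB SPL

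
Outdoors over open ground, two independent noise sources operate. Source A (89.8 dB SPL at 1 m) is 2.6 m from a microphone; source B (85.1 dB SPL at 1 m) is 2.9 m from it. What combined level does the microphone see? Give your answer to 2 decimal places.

At the listener: L_A = 89.8 − 20·log₁₀(2.6) = 81.501 dB; L_B = 85.1 − 20·log₁₀(2.9) = 75.852 dB.
Combined: 10·log₁₀(10^(81.501/10)+10^(75.852/10)) = 82.55 dB SPL.

82.55 dB SPL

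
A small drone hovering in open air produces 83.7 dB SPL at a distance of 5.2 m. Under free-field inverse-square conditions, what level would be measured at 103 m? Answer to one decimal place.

Free-field point source: level drops by 20·log₁₀ of the distance ratio.
ΔL = −20·log₁₀(103/5.2) = -25.94 dB, so L₂ = 83.7 + (-25.94) = 57.8 dB SPL.

57.8 dB SPL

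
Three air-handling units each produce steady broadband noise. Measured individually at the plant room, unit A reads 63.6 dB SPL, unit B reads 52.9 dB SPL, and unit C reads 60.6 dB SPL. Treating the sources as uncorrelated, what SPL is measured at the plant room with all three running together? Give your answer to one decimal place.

65.6 dB SPL

Uncorrelated sources add in intensity (power), not in dB.
L_total = 10·log₁₀(10^(63.6/10) + 10^(52.9/10) + 10^(60.6/10)) = 10·log₁₀(3634000) = 65.6 dB SPL.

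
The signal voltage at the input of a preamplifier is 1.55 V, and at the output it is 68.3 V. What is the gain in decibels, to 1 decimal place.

Voltage ratio → dB uses the 20·log₁₀ form:
20·log₁₀(68.3/1.55) = 20·log₁₀(44.06) = 32.9 dB.

32.9 dB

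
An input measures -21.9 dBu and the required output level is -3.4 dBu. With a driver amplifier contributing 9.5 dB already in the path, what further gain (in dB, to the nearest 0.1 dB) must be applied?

The required make-up gain is the shortfall in the dB sum.
G = -3.4 − (-21.9) − 9.5 = 9.0 dB.

9.0 dB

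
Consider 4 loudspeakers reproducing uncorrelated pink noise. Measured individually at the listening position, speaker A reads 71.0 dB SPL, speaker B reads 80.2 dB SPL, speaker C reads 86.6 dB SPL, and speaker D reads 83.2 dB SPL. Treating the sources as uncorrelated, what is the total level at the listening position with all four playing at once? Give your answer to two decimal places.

88.94 dB SPL

Incoherent sources sum as intensities:
L_total = 10·log₁₀(10^(71.0/10) + 10^(80.2/10) + 10^(86.6/10) + 10^(83.2/10)) = 10·log₁₀(783300000) = 88.94 dB SPL.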